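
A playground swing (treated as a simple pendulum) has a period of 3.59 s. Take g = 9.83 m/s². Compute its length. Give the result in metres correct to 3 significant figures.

3.21 m

From T = 2π√(L/g), L = gT²/(4π²) = 9.83 × 3.590²/(4π²) = 3.21 m.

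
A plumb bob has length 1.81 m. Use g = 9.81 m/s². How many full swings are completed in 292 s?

T = 2π√(L/g) = 2π√(1.81/9.81) = 2.699 s.
Number of complete oscillations = ⌊292/2.699⌋ = ⌊108.2⌋ = 108.

108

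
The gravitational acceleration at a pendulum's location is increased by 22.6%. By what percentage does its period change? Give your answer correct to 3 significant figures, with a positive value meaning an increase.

T ∝ 1/√g, so T'/T = 1/√(1.226) = 0.9031.
Percentage change in T = (0.9031 − 1) × 100% = -9.69%.

-9.69%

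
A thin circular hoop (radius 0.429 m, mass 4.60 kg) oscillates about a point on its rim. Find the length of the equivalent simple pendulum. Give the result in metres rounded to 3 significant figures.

0.858 m

The equivalent simple-pendulum length is L_eq = I/(md), where I is about the pivot and d = 0.4290 m.
I_cm = mR² = 0.8466 kg·m², so I = I_cm + md² = 0.8466 + 0.8466 = 1.693 kg·m².
L_eq = 1.693/(4.60 × 0.4290) = 0.858 m.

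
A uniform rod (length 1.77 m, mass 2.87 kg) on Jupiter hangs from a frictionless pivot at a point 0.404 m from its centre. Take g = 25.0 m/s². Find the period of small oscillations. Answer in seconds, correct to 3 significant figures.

1.29 s

For a physical pendulum T = 2π√(I/(mgd)), with d = 0.4040 m from pivot to centre of mass.
I_cm = mL²/12 = 2.87 × 1.77²/12 = 0.7493 kg·m²; I = I_cm + md² = 0.7493 + 2.87 × 0.4040² = 1.218 kg·m².
T = 2π√(1.218/(2.87 × 25.0 × 0.4040)) = 1.29 s.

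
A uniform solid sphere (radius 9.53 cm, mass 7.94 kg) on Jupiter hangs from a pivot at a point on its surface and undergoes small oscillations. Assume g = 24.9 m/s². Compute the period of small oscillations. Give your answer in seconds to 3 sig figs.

I_cm = (2/5)mr² = 0.02884 kg·m². The pivot is at distance d = 0.0953 m from the centre of mass.
By the parallel-axis theorem, I = I_cm + md² = 0.02884 + 0.07211 = 0.1010 kg·m².
T = 2π√(I/(mgd)) = 2π√(0.1010/(7.94 × 24.9 × 0.0953)) = 0.460 s.

0.460 s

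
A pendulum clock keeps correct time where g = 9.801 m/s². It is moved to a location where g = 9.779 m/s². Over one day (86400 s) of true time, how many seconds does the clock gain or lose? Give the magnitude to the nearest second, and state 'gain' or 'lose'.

lose 97 s

The clock's period scales as T ∝ 1/√g, so T'/T = √(9.801/9.779) = 1.00112.
In 86400 s of true time the clock registers 86400/1.00112 = 86303.0 s, so it loses 97 s.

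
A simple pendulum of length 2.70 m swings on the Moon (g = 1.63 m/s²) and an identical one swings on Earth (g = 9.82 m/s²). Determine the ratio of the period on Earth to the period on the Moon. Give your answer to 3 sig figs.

T ∝ 1/√g, so T₂/T₁ = √(g₁/g₂) = √(1.63/9.82) = 0.407.

0.407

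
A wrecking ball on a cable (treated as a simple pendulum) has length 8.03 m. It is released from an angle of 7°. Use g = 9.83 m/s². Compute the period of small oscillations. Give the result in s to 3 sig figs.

T = 2π√(L/g) = 2π√(8.03/9.83) = 2π × 0.9038 = 5.68 s.

5.68 s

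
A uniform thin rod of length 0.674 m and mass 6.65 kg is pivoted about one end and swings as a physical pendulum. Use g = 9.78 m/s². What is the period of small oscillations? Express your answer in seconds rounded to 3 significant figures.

For a physical pendulum T = 2π√(I/(mgd)), with d = 0.3370 m from pivot to centre of mass.
I_cm = mL²/12 = 6.65 × 0.674²/12 = 0.2517 kg·m²; I = I_cm + md² = 0.2517 + 6.65 × 0.3370² = 1.007 kg·m².
T = 2π√(1.007/(6.65 × 9.78 × 0.3370)) = 1.35 s.

1.35 s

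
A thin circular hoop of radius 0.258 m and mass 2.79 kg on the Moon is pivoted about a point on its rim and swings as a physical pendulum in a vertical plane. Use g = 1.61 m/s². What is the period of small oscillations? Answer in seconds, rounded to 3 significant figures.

3.56 s

I_cm = mr² = 0.1857 kg·m². The pivot is at distance d = 0.258 m from the centre of mass.
By the parallel-axis theorem, I = I_cm + md² = 0.1857 + 0.1857 = 0.3714 kg·m².
T = 2π√(I/(mgd)) = 2π√(0.3714/(2.79 × 1.61 × 0.258)) = 3.56 s.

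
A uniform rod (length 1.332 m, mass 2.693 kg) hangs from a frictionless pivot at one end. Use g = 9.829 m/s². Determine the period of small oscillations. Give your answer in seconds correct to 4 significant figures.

For a physical pendulum T = 2π√(I/(mgd)), with d = 0.66600 m from pivot to centre of mass.
I_cm = mL²/12 = 2.693 × 1.332²/12 = 0.39817 kg·m²; I = I_cm + md² = 0.39817 + 2.693 × 0.66600² = 1.5927 kg·m².
T = 2π√(1.5927/(2.693 × 9.829 × 0.66600)) = 1.889 s.

1.889 s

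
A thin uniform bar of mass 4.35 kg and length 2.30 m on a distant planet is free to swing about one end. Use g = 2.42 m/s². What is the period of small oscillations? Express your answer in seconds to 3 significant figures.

5.00 s

For a physical pendulum T = 2π√(I/(mgd)), with d = 1.150 m from pivot to centre of mass.
I_cm = mL²/12 = 4.35 × 2.30²/12 = 1.918 kg·m²; I = I_cm + md² = 1.918 + 4.35 × 1.150² = 7.670 kg·m².
T = 2π√(7.670/(4.35 × 2.42 × 1.150)) = 5.00 s.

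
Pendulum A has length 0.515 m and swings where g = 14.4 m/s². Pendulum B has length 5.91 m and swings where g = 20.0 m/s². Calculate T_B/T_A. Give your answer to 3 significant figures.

2.87

T = 2π√(L/g), so T_B/T_A = √((L_B/g_B)/(L_A/g_A)) = √((5.91/20.0)/(0.515/14.4)) = 2.87.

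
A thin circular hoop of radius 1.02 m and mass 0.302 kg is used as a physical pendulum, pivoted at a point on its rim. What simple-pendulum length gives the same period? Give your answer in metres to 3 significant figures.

2.04 m

The equivalent simple-pendulum length is L_eq = I/(md), where I is about the pivot and d = 1.020 m.
I_cm = mR² = 0.3142 kg·m², so I = I_cm + md² = 0.3142 + 0.3142 = 0.6284 kg·m².
L_eq = 0.6284/(0.302 × 1.020) = 2.04 m.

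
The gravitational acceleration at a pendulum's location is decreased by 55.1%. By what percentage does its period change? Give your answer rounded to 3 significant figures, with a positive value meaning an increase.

T ∝ 1/√g, so T'/T = 1/√(0.4490) = 1.492.
Percentage change in T = (1.492 − 1) × 100% = 49.2%.

49.2%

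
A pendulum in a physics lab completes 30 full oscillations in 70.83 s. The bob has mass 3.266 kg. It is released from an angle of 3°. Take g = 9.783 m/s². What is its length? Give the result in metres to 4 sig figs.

T = 70.83/30 = 2.3610 s.
From T = 2π√(L/g), L = gT²/(4π²) = 9.783 × 2.3610²/(4π²) = 1.381 m.

1.381 m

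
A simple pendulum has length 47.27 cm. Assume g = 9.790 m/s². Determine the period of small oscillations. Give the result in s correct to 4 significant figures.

1.381 s

T = 2π√(L/g) = 2π√(0.4727/9.790) = 2π × 0.21974 = 1.381 s.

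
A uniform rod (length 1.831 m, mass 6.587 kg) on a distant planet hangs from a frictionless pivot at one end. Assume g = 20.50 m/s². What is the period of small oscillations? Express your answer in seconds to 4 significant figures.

For a physical pendulum T = 2π√(I/(mgd)), with d = 0.91550 m from pivot to centre of mass.
I_cm = mL²/12 = 6.587 × 1.831²/12 = 1.8403 kg·m²; I = I_cm + md² = 1.8403 + 6.587 × 0.91550² = 7.3611 kg·m².
T = 2π√(7.3611/(6.587 × 20.50 × 0.91550)) = 1.533 s.

1.533 s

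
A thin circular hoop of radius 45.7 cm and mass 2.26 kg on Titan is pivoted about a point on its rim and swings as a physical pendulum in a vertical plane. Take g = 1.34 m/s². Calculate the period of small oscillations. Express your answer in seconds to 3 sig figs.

I_cm = mr² = 0.4720 kg·m². The pivot is at distance d = 0.457 m from the centre of mass.
By the parallel-axis theorem, I = I_cm + md² = 0.4720 + 0.4720 = 0.9440 kg·m².
T = 2π√(I/(mgd)) = 2π√(0.9440/(2.26 × 1.34 × 0.457)) = 5.19 s.

5.19 s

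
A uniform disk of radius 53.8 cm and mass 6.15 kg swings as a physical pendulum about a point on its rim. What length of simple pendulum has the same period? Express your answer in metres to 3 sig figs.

0.807 m

The equivalent simple-pendulum length is L_eq = I/(md), where I is about the pivot and d = 0.5380 m.
I_cm = ½mR² = 0.8900 kg·m², so I = I_cm + md² = 0.8900 + 1.780 = 2.670 kg·m².
L_eq = 2.670/(6.15 × 0.5380) = 0.807 m.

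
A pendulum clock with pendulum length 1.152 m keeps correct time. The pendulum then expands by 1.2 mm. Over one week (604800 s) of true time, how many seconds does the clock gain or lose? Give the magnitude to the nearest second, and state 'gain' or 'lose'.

T ∝ √L, so T'/T = √(1.15320/1.152) = 1.00052.
In 604800 s of true time the clock registers 604800/1.00052 = 604485.2 s, so it loses 315 s.

lose 315 s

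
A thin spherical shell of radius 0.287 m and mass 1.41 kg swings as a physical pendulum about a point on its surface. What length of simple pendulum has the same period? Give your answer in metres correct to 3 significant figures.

The equivalent simple-pendulum length is L_eq = I/(md), where I is about the pivot and d = 0.2870 m.
I_cm = (2/3)mR² = 0.07743 kg·m², so I = I_cm + md² = 0.07743 + 0.1161 = 0.1936 kg·m².
L_eq = 0.1936/(1.41 × 0.2870) = 0.478 m.

0.478 m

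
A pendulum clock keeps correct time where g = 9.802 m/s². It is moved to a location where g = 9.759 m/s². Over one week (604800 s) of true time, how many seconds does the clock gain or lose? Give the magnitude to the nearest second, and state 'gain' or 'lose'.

lose 1328 s

The clock's period scales as T ∝ 1/√g, so T'/T = √(9.802/9.759) = 1.00220.
In 604800 s of true time the clock registers 604800/1.00220 = 603472.0 s, so it loses 1328 s.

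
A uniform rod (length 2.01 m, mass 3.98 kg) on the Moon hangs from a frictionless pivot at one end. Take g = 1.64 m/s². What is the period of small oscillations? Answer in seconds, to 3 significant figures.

5.68 s

For a physical pendulum T = 2π√(I/(mgd)), with d = 1.005 m from pivot to centre of mass.
I_cm = mL²/12 = 3.98 × 2.01²/12 = 1.340 kg·m²; I = I_cm + md² = 1.340 + 3.98 × 1.005² = 5.360 kg·m².
T = 2π√(5.360/(3.98 × 1.64 × 1.005)) = 5.68 s.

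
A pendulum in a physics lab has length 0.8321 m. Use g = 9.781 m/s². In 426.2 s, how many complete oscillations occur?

232

T = 2π√(L/g) = 2π√(0.8321/9.781) = 1.8326 s.
Number of complete oscillations = ⌊426.2/1.8326⌋ = ⌊232.56⌋ = 232.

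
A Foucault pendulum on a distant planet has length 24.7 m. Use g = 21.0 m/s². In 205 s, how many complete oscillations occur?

T = 2π√(L/g) = 2π√(24.7/21.0) = 6.814 s.
Number of complete oscillations = ⌊205/6.814⌋ = ⌊30.08⌋ = 30.

30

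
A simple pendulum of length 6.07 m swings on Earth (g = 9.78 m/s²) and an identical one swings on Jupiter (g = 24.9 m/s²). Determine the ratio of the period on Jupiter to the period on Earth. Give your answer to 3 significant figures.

0.627

T ∝ 1/√g, so T₂/T₁ = √(g₁/g₂) = √(9.78/24.9) = 0.627.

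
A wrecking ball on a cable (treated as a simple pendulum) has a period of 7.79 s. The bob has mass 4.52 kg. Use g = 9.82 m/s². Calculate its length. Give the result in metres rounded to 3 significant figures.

From T = 2π√(L/g), L = gT²/(4π²) = 9.82 × 7.790²/(4π²) = 15.1 m.

15.1 m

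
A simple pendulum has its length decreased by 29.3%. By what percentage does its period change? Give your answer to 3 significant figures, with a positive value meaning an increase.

-15.9%

T ∝ √L, so T'/T = √(0.7070) = 0.8408.
Percentage change in T = (0.8408 − 1) × 100% = -15.9%.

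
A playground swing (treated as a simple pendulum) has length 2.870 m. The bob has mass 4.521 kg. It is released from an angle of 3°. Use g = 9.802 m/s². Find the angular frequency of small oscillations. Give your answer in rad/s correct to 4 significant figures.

1.848 rad/s

ω = √(g/L) = √(9.802/2.870) = 1.848 rad/s.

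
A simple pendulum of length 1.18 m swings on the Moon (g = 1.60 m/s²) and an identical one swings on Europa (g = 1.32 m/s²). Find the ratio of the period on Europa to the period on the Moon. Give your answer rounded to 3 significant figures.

1.10

T ∝ 1/√g, so T₂/T₁ = √(g₁/g₂) = √(1.60/1.32) = 1.10.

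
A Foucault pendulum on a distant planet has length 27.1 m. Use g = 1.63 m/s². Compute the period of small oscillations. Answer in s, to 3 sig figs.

T = 2π√(L/g) = 2π√(27.1/1.63) = 2π × 4.077 = 25.6 s.

25.6 s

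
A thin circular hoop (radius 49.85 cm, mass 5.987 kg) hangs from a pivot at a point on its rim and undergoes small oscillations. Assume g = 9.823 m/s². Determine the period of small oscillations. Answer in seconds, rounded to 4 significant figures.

I_cm = mr² = 1.4878 kg·m². The pivot is at distance d = 0.4985 m from the centre of mass.
By the parallel-axis theorem, I = I_cm + md² = 1.4878 + 1.4878 = 2.9756 kg·m².
T = 2π√(I/(mgd)) = 2π√(2.9756/(5.987 × 9.823 × 0.4985)) = 2.002 s.

2.002 s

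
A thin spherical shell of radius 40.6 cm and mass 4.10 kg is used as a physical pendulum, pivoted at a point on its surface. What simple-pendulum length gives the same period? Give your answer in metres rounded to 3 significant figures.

The equivalent simple-pendulum length is L_eq = I/(md), where I is about the pivot and d = 0.4060 m.
I_cm = (2/3)mR² = 0.4506 kg·m², so I = I_cm + md² = 0.4506 + 0.6758 = 1.126 kg·m².
L_eq = 1.126/(4.10 × 0.4060) = 0.677 m.

0.677 m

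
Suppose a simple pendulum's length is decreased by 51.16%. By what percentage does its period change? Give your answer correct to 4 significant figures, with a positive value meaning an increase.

T ∝ √L, so T'/T = √(0.48840) = 0.69886.
Percentage change in T = (0.69886 − 1) × 100% = -30.11%.

-30.11%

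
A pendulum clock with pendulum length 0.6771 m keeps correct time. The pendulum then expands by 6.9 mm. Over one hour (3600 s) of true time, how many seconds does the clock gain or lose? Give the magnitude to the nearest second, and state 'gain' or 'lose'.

T ∝ √L, so T'/T = √(0.68400/0.6771) = 1.00508.
In 3600 s of true time the clock registers 3600/1.00508 = 3581.8 s, so it loses 18 s.

lose 18 s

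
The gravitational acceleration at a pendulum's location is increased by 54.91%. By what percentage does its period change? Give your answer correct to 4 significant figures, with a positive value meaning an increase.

-19.65%

T ∝ 1/√g, so T'/T = 1/√(1.5491) = 0.80345.
Percentage change in T = (0.80345 − 1) × 100% = -19.65%.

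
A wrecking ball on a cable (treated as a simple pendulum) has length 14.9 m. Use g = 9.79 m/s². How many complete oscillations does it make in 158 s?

20

T = 2π√(L/g) = 2π√(14.9/9.79) = 7.751 s.
Number of complete oscillations = ⌊158/7.751⌋ = ⌊20.38⌋ = 20.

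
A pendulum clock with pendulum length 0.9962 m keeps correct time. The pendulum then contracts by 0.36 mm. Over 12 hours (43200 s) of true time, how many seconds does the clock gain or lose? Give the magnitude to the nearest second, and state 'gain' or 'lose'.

gain 8 s

T ∝ √L, so T'/T = √(0.99584/0.9962) = 0.999819.
In 43200 s of true time the clock registers 43200/0.999819 = 43207.8 s, so it gains 8 s.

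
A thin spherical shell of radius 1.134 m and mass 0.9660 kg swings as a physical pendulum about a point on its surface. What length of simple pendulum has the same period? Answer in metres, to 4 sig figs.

The equivalent simple-pendulum length is L_eq = I/(md), where I is about the pivot and d = 1.1340 m.
I_cm = (2/3)mR² = 0.82816 kg·m², so I = I_cm + md² = 0.82816 + 1.2422 = 2.0704 kg·m².
L_eq = 2.0704/(0.9660 × 1.1340) = 1.890 m.

1.890 m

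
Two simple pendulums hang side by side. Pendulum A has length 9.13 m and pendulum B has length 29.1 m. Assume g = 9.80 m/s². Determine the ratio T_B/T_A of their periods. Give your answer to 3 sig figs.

1.79

T ∝ √L, so T_B/T_A = √(L_B/L_A) = √(29.1/9.13) = 1.79.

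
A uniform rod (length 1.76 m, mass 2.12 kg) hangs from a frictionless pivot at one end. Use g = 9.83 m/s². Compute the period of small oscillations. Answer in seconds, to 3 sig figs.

For a physical pendulum T = 2π√(I/(mgd)), with d = 0.8800 m from pivot to centre of mass.
I_cm = mL²/12 = 2.12 × 1.76²/12 = 0.5472 kg·m²; I = I_cm + md² = 0.5472 + 2.12 × 0.8800² = 2.189 kg·m².
T = 2π√(2.189/(2.12 × 9.83 × 0.8800)) = 2.17 s.

2.17 s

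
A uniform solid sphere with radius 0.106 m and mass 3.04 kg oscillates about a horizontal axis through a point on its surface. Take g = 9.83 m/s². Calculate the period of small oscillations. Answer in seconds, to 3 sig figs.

0.772 s

I_cm = (2/5)mr² = 0.01366 kg·m². The pivot is at distance d = 0.106 m from the centre of mass.
By the parallel-axis theorem, I = I_cm + md² = 0.01366 + 0.03416 = 0.04782 kg·m².
T = 2π√(I/(mgd)) = 2π√(0.04782/(3.04 × 9.83 × 0.106)) = 0.772 s.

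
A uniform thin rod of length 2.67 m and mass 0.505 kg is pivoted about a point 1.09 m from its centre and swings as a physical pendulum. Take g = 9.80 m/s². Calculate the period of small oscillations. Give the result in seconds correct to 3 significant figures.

2.57 s

For a physical pendulum T = 2π√(I/(mgd)), with d = 1.090 m from pivot to centre of mass.
I_cm = mL²/12 = 0.505 × 2.67²/12 = 0.3000 kg·m²; I = I_cm + md² = 0.3000 + 0.505 × 1.090² = 0.9000 kg·m².
T = 2π√(0.9000/(0.505 × 9.80 × 1.090)) = 2.57 s.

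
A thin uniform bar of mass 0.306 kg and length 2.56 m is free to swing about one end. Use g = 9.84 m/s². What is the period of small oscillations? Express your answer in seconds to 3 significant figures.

2.62 s

For a physical pendulum T = 2π√(I/(mgd)), with d = 1.280 m from pivot to centre of mass.
I_cm = mL²/12 = 0.306 × 2.56²/12 = 0.1671 kg·m²; I = I_cm + md² = 0.1671 + 0.306 × 1.280² = 0.6685 kg·m².
T = 2π√(0.6685/(0.306 × 9.84 × 1.280)) = 2.62 s.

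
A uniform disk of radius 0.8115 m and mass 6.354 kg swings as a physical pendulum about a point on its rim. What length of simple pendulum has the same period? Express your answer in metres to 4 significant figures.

The equivalent simple-pendulum length is L_eq = I/(md), where I is about the pivot and d = 0.81150 m.
I_cm = ½mR² = 2.0922 kg·m², so I = I_cm + md² = 2.0922 + 4.1843 = 6.2765 kg·m².
L_eq = 6.2765/(6.354 × 0.81150) = 1.217 m.

1.217 m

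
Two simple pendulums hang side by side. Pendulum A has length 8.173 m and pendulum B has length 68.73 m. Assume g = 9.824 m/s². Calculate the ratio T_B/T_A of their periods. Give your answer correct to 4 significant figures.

T ∝ √L, so T_B/T_A = √(L_B/L_A) = √(68.73/8.173) = 2.900.

2.900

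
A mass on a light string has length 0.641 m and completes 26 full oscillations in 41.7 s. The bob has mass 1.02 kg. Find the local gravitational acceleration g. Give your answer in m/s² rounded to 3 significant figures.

9.84 m/s²

T = 41.7/26 = 1.604 s.
From T = 2π√(L/g), g = 4π²L/T² = 4π² × 0.641/1.604² = 9.84 m/s².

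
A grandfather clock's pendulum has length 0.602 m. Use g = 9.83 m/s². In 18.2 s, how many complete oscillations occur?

T = 2π√(L/g) = 2π√(0.602/9.83) = 1.555 s.
Number of complete oscillations = ⌊18.2/1.555⌋ = ⌊11.70⌋ = 11.

11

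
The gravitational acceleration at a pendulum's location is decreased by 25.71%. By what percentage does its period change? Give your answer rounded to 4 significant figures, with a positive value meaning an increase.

16.02%

T ∝ 1/√g, so T'/T = 1/√(0.74290) = 1.1602.
Percentage change in T = (1.1602 − 1) × 100% = 16.02%.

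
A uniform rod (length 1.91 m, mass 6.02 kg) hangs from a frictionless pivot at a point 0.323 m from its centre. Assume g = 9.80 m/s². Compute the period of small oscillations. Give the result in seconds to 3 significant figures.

For a physical pendulum T = 2π√(I/(mgd)), with d = 0.3230 m from pivot to centre of mass.
I_cm = mL²/12 = 6.02 × 1.91²/12 = 1.830 kg·m²; I = I_cm + md² = 1.830 + 6.02 × 0.3230² = 2.458 kg·m².
T = 2π√(2.458/(6.02 × 9.80 × 0.3230)) = 2.26 s.

2.26 s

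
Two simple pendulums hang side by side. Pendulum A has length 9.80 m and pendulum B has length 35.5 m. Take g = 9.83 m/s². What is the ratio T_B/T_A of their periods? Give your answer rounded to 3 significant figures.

1.90

T ∝ √L, so T_B/T_A = √(L_B/L_A) = √(35.5/9.80) = 1.90.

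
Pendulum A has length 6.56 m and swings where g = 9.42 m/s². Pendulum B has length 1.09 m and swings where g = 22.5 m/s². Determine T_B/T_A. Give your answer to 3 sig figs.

T = 2π√(L/g), so T_B/T_A = √((L_B/g_B)/(L_A/g_A)) = √((1.09/22.5)/(6.56/9.42)) = 0.264.

0.264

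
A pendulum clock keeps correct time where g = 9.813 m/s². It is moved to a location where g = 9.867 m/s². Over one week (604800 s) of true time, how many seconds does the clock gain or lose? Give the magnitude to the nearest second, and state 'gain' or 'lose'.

The clock's period scales as T ∝ 1/√g, so T'/T = √(9.813/9.867) = 0.997260.
In 604800 s of true time the clock registers 604800/0.997260 = 606461.8 s, so it gains 1662 s.

gain 1662 s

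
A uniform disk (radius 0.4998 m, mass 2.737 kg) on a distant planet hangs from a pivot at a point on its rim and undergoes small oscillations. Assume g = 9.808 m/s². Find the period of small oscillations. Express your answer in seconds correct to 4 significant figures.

1.737 s

I_cm = ½mr² = 0.34185 kg·m². The pivot is at distance d = 0.4998 m from the centre of mass.
By the parallel-axis theorem, I = I_cm + md² = 0.34185 + 0.68370 = 1.0256 kg·m².
T = 2π√(I/(mgd)) = 2π√(1.0256/(2.737 × 9.808 × 0.4998)) = 1.737 s.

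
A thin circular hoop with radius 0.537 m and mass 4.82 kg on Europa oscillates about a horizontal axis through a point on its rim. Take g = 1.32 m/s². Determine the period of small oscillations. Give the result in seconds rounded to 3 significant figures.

I_cm = mr² = 1.390 kg·m². The pivot is at distance d = 0.537 m from the centre of mass.
By the parallel-axis theorem, I = I_cm + md² = 1.390 + 1.390 = 2.780 kg·m².
T = 2π√(I/(mgd)) = 2π√(2.780/(4.82 × 1.32 × 0.537)) = 5.67 s.

5.67 s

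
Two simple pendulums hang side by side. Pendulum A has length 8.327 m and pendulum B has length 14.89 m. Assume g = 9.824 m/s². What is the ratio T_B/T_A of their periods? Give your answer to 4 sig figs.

T ∝ √L, so T_B/T_A = √(L_B/L_A) = √(14.89/8.327) = 1.337.

1.337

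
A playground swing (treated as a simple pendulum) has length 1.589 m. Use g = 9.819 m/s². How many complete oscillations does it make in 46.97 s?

18

T = 2π√(L/g) = 2π√(1.589/9.819) = 2.5276 s.
Number of complete oscillations = ⌊46.97/2.5276⌋ = ⌊18.583⌋ = 18.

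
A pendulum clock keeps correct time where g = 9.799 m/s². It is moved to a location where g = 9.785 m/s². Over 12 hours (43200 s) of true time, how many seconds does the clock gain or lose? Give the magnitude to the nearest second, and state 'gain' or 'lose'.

The clock's period scales as T ∝ 1/√g, so T'/T = √(9.799/9.785) = 1.00072.
In 43200 s of true time the clock registers 43200/1.00072 = 43169.1 s, so it loses 31 s.

lose 31 s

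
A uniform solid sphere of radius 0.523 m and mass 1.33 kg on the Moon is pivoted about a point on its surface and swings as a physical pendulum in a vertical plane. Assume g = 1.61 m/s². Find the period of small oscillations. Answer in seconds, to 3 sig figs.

I_cm = (2/5)mr² = 0.1455 kg·m². The pivot is at distance d = 0.523 m from the centre of mass.
By the parallel-axis theorem, I = I_cm + md² = 0.1455 + 0.3638 = 0.5093 kg·m².
T = 2π√(I/(mgd)) = 2π√(0.5093/(1.33 × 1.61 × 0.523)) = 4.24 s.

4.24 s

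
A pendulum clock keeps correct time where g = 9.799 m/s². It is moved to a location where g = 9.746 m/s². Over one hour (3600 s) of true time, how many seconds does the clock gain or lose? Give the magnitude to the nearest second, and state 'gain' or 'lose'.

The clock's period scales as T ∝ 1/√g, so T'/T = √(9.799/9.746) = 1.00272.
In 3600 s of true time the clock registers 3600/1.00272 = 3590.3 s, so it loses 10 s.

lose 10 s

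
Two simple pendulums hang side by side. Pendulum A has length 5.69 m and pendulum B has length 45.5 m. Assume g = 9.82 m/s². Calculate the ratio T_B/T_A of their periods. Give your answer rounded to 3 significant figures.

T ∝ √L, so T_B/T_A = √(L_B/L_A) = √(45.5/5.69) = 2.83.

2.83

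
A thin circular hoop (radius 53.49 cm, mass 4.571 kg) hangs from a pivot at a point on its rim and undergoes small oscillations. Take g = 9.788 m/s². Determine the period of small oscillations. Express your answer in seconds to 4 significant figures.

I_cm = mr² = 1.3078 kg·m². The pivot is at distance d = 0.5349 m from the centre of mass.
By the parallel-axis theorem, I = I_cm + md² = 1.3078 + 1.3078 = 2.6157 kg·m².
T = 2π√(I/(mgd)) = 2π√(2.6157/(4.571 × 9.788 × 0.5349)) = 2.077 s.

2.077 s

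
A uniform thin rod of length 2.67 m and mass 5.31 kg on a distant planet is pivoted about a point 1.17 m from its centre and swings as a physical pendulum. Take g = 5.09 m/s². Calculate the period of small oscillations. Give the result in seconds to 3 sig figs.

3.61 s

For a physical pendulum T = 2π√(I/(mgd)), with d = 1.170 m from pivot to centre of mass.
I_cm = mL²/12 = 5.31 × 2.67²/12 = 3.155 kg·m²; I = I_cm + md² = 3.155 + 5.31 × 1.170² = 10.42 kg·m².
T = 2π√(10.42/(5.31 × 5.09 × 1.170)) = 3.61 s.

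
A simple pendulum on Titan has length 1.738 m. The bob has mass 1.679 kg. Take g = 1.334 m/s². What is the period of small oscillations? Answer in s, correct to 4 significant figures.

7.172 s

T = 2π√(L/g) = 2π√(1.738/1.334) = 2π × 1.1414 = 7.172 s.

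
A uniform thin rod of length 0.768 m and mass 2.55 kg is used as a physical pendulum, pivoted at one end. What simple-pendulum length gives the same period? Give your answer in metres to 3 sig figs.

The equivalent simple-pendulum length is L_eq = I/(md), where I is about the pivot and d = 0.3840 m.
I_cm = (1/12)mL² = 0.1253 kg·m², so I = I_cm + md² = 0.1253 + 0.3760 = 0.5014 kg·m².
L_eq = 0.5014/(2.55 × 0.3840) = 0.512 m.

0.512 m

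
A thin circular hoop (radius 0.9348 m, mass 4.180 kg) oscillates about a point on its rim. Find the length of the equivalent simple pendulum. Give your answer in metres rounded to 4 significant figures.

The equivalent simple-pendulum length is L_eq = I/(md), where I is about the pivot and d = 0.93480 m.
I_cm = mR² = 3.6527 kg·m², so I = I_cm + md² = 3.6527 + 3.6527 = 7.3054 kg·m².
L_eq = 7.3054/(4.180 × 0.93480) = 1.870 m.

1.870 m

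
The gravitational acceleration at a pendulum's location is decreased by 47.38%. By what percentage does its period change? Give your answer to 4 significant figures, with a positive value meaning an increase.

37.86%

T ∝ 1/√g, so T'/T = 1/√(0.52620) = 1.3786.
Percentage change in T = (1.3786 − 1) × 100% = 37.86%.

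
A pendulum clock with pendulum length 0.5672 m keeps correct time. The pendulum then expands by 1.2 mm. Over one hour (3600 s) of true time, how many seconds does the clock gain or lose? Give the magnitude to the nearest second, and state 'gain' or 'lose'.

T ∝ √L, so T'/T = √(0.56840/0.5672) = 1.00106.
In 3600 s of true time the clock registers 3600/1.00106 = 3596.2 s, so it loses 4 s.

lose 4 s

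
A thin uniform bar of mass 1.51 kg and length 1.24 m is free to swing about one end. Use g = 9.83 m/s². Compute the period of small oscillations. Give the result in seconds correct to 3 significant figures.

1.82 s

For a physical pendulum T = 2π√(I/(mgd)), with d = 0.6200 m from pivot to centre of mass.
I_cm = mL²/12 = 1.51 × 1.24²/12 = 0.1935 kg·m²; I = I_cm + md² = 0.1935 + 1.51 × 0.6200² = 0.7739 kg·m².
T = 2π√(0.7739/(1.51 × 9.83 × 0.6200)) = 1.82 s.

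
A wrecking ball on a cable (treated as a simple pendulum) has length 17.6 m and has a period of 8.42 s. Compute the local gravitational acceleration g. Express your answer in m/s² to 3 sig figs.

From T = 2π√(L/g), g = 4π²L/T² = 4π² × 17.6/8.420² = 9.80 m/s².

9.80 m/s²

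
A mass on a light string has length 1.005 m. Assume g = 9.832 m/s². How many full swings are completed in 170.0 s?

T = 2π√(L/g) = 2π√(1.005/9.832) = 2.0088 s.
Number of complete oscillations = ⌊170.0/2.0088⌋ = ⌊84.627⌋ = 84.

84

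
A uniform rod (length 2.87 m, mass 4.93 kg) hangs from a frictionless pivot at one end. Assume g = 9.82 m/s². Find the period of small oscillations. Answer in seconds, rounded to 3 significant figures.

2.77 s

For a physical pendulum T = 2π√(I/(mgd)), with d = 1.435 m from pivot to centre of mass.
I_cm = mL²/12 = 4.93 × 2.87²/12 = 3.384 kg·m²; I = I_cm + md² = 3.384 + 4.93 × 1.435² = 13.54 kg·m².
T = 2π√(13.54/(4.93 × 9.82 × 1.435)) = 2.77 s.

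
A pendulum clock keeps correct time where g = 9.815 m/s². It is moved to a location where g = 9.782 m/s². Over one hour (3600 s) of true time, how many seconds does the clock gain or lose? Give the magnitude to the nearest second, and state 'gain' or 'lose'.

The clock's period scales as T ∝ 1/√g, so T'/T = √(9.815/9.782) = 1.00169.
In 3600 s of true time the clock registers 3600/1.00169 = 3593.9 s, so it loses 6 s.

lose 6 s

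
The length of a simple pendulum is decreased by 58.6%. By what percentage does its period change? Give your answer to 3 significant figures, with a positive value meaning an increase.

T ∝ √L, so T'/T = √(0.4140) = 0.6434.
Percentage change in T = (0.6434 − 1) × 100% = -35.7%.

-35.7%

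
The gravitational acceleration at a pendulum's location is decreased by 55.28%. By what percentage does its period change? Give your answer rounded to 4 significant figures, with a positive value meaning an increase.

T ∝ 1/√g, so T'/T = 1/√(0.44720) = 1.4954.
Percentage change in T = (1.4954 − 1) × 100% = 49.54%.

49.54%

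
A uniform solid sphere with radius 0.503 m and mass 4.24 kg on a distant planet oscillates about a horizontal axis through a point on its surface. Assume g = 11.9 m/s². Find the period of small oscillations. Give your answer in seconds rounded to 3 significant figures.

1.53 s

I_cm = (2/5)mr² = 0.4291 kg·m². The pivot is at distance d = 0.503 m from the centre of mass.
By the parallel-axis theorem, I = I_cm + md² = 0.4291 + 1.073 = 1.502 kg·m².
T = 2π√(I/(mgd)) = 2π√(1.502/(4.24 × 11.9 × 0.503)) = 1.53 s.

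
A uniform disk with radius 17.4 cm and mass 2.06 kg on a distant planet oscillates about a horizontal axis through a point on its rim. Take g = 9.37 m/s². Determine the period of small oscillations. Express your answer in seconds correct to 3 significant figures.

1.05 s

I_cm = ½mr² = 0.03118 kg·m². The pivot is at distance d = 0.174 m from the centre of mass.
By the parallel-axis theorem, I = I_cm + md² = 0.03118 + 0.06237 = 0.09355 kg·m².
T = 2π√(I/(mgd)) = 2π√(0.09355/(2.06 × 9.37 × 0.174)) = 1.05 s.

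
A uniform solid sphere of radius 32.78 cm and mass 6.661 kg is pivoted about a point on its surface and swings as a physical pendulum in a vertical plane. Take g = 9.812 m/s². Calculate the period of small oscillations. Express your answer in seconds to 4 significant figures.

1.359 s

I_cm = (2/5)mr² = 0.28630 kg·m². The pivot is at distance d = 0.3278 m from the centre of mass.
By the parallel-axis theorem, I = I_cm + md² = 0.28630 + 0.71574 = 1.0020 kg·m².
T = 2π√(I/(mgd)) = 2π√(1.0020/(6.661 × 9.812 × 0.3278)) = 1.359 s.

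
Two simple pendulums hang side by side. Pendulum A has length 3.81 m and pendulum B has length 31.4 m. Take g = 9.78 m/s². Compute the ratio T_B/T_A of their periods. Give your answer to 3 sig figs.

T ∝ √L, so T_B/T_A = √(L_B/L_A) = √(31.4/3.81) = 2.87.

2.87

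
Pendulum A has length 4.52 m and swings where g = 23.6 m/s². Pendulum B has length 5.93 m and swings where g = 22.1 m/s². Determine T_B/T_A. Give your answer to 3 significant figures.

T = 2π√(L/g), so T_B/T_A = √((L_B/g_B)/(L_A/g_A)) = √((5.93/22.1)/(4.52/23.6)) = 1.18.

1.18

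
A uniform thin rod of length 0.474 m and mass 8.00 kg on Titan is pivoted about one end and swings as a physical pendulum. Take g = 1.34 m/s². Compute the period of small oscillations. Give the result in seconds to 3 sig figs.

For a physical pendulum T = 2π√(I/(mgd)), with d = 0.2370 m from pivot to centre of mass.
I_cm = mL²/12 = 8.00 × 0.474²/12 = 0.1498 kg·m²; I = I_cm + md² = 0.1498 + 8.00 × 0.2370² = 0.5991 kg·m².
T = 2π√(0.5991/(8.00 × 1.34 × 0.2370)) = 3.05 s.

3.05 s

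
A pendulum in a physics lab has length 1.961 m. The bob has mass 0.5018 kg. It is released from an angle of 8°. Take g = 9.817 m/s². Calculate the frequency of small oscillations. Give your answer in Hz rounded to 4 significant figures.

0.3561 Hz

T = 2π√(L/g) = 2π√(1.961/9.817) = 2.8082 s, so f = 1/T = 0.3561 Hz.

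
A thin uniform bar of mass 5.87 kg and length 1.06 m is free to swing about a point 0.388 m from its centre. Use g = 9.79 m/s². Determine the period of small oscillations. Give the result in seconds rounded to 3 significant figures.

1.59 s

For a physical pendulum T = 2π√(I/(mgd)), with d = 0.3880 m from pivot to centre of mass.
I_cm = mL²/12 = 5.87 × 1.06²/12 = 0.5496 kg·m²; I = I_cm + md² = 0.5496 + 5.87 × 0.3880² = 1.433 kg·m².
T = 2π√(1.433/(5.87 × 9.79 × 0.3880)) = 1.59 s.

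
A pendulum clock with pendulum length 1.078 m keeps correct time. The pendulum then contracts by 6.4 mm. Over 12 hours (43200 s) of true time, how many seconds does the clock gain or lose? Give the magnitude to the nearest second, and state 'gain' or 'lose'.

gain 129 s

T ∝ √L, so T'/T = √(1.07160/1.078) = 0.997027.
In 43200 s of true time the clock registers 43200/0.997027 = 43328.8 s, so it gains 129 s.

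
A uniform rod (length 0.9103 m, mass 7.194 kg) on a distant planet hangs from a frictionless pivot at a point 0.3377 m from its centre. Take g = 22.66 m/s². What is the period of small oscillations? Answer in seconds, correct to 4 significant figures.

For a physical pendulum T = 2π√(I/(mgd)), with d = 0.33770 m from pivot to centre of mass.
I_cm = mL²/12 = 7.194 × 0.9103²/12 = 0.49677 kg·m²; I = I_cm + md² = 0.49677 + 7.194 × 0.33770² = 1.3172 kg·m².
T = 2π√(1.3172/(7.194 × 22.66 × 0.33770)) = 0.9719 s.

0.9719 s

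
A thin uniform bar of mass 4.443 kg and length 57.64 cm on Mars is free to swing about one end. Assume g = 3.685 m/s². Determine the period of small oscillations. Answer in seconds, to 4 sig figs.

For a physical pendulum T = 2π√(I/(mgd)), with d = 0.28820 m from pivot to centre of mass.
I_cm = mL²/12 = 4.443 × 0.5764²/12 = 0.12301 kg·m²; I = I_cm + md² = 0.12301 + 4.443 × 0.28820² = 0.49204 kg·m².
T = 2π√(0.49204/(4.443 × 3.685 × 0.28820)) = 2.029 s.

2.029 s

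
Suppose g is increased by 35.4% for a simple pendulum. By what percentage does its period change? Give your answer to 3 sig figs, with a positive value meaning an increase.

T ∝ 1/√g, so T'/T = 1/√(1.354) = 0.8594.
Percentage change in T = (0.8594 − 1) × 100% = -14.1%.

-14.1%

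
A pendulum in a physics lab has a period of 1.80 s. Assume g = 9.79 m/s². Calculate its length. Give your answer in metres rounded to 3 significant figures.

0.803 m

From T = 2π√(L/g), L = gT²/(4π²) = 9.79 × 1.800²/(4π²) = 0.803 m.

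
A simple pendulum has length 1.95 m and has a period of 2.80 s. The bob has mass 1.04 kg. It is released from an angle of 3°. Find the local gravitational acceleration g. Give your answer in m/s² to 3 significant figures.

9.82 m/s²

From T = 2π√(L/g), g = 4π²L/T² = 4π² × 1.95/2.800² = 9.82 m/s².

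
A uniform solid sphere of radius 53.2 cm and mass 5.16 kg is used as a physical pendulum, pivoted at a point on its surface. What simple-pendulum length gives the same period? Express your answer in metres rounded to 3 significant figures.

The equivalent simple-pendulum length is L_eq = I/(md), where I is about the pivot and d = 0.5320 m.
I_cm = (2/5)mR² = 0.5842 kg·m², so I = I_cm + md² = 0.5842 + 1.460 = 2.045 kg·m².
L_eq = 2.045/(5.16 × 0.5320) = 0.745 m.

0.745 m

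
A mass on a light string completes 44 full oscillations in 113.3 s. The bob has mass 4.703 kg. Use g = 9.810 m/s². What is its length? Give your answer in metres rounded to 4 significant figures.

1.648 m

T = 113.3/44 = 2.5750 s.
From T = 2π√(L/g), L = gT²/(4π²) = 9.810 × 2.5750²/(4π²) = 1.648 m.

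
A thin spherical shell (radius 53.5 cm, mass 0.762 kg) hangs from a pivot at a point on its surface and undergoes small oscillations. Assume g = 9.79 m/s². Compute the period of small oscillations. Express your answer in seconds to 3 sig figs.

1.90 s

I_cm = (2/3)mr² = 0.1454 kg·m². The pivot is at distance d = 0.535 m from the centre of mass.
By the parallel-axis theorem, I = I_cm + md² = 0.1454 + 0.2181 = 0.3635 kg·m².
T = 2π√(I/(mgd)) = 2π√(0.3635/(0.762 × 9.79 × 0.535)) = 1.90 s.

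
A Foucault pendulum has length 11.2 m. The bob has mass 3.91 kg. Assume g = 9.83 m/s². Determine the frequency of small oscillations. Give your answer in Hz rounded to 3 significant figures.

0.149 Hz

T = 2π√(L/g) = 2π√(11.2/9.83) = 6.707 s, so f = 1/T = 0.149 Hz.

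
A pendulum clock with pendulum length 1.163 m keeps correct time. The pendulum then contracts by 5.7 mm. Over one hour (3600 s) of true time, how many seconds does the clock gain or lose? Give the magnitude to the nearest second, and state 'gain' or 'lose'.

gain 9 s

T ∝ √L, so T'/T = √(1.15730/1.163) = 0.997546.
In 3600 s of true time the clock registers 3600/0.997546 = 3608.9 s, so it gains 9 s.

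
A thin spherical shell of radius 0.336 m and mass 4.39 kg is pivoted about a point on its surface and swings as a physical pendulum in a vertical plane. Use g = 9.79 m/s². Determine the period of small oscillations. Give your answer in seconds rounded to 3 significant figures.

I_cm = (2/3)mr² = 0.3304 kg·m². The pivot is at distance d = 0.336 m from the centre of mass.
By the parallel-axis theorem, I = I_cm + md² = 0.3304 + 0.4956 = 0.8260 kg·m².
T = 2π√(I/(mgd)) = 2π√(0.8260/(4.39 × 9.79 × 0.336)) = 1.50 s.

1.50 s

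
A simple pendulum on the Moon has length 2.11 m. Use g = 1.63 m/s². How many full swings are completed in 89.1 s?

T = 2π√(L/g) = 2π√(2.11/1.63) = 7.149 s.
Number of complete oscillations = ⌊89.1/7.149⌋ = ⌊12.46⌋ = 12.

12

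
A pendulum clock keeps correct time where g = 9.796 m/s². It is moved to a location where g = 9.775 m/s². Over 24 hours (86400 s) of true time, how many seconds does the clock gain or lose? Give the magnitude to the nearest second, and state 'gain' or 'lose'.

lose 93 s

The clock's period scales as T ∝ 1/√g, so T'/T = √(9.796/9.775) = 1.00107.
In 86400 s of true time the clock registers 86400/1.00107 = 86307.3 s, so it loses 93 s.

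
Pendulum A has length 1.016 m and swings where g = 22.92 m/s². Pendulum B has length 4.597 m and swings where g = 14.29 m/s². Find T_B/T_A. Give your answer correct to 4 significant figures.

2.694

T = 2π√(L/g), so T_B/T_A = √((L_B/g_B)/(L_A/g_A)) = √((4.597/14.29)/(1.016/22.92)) = 2.694.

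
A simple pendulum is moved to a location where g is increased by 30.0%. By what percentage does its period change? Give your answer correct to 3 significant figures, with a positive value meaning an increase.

-12.3%

T ∝ 1/√g, so T'/T = 1/√(1.300) = 0.8771.
Percentage change in T = (0.8771 − 1) × 100% = -12.3%.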